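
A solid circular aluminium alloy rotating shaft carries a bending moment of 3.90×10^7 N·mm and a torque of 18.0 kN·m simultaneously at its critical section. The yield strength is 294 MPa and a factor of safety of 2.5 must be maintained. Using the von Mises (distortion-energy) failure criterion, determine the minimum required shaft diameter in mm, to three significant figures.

d = 154 mm

σ_allow = σ_y/n = 294/2.5 = 117.6 MPa.
For a solid shaft σ_b = 32M/(πd³) and τ = 16T/(πd³), so the von Mises stress is σ' = (16/πd³)·√(4M²+3T²).
√(4M²+3T²) = √(4×(3.900×10^7)² + 3×(1.800×10^7)²) = 8.400×10^7 N·mm.
d³ = 16×8.400×10^7/(π×117.6) = 3.638×10^6 mm³.
d = 153.8 mm.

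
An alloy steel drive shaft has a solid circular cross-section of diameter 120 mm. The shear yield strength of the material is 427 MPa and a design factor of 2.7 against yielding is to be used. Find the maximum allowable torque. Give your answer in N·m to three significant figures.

T_allow = 53700 N·m

τ_allow = 427/2.7 = 158.1 MPa.
For a solid shaft T_allow = τ_allow·πd³/16; πd³/16 = π×120³/16 = 339300 mm³.
T_allow = 158.1×339300 = 5.366×10^7 N·mm = 53660 N·m.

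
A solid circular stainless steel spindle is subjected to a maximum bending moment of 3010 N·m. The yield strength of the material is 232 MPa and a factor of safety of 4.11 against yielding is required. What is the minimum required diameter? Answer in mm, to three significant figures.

σ_allow = 232/4.11 = 56.45 MPa.
For a solid circular section σ = 32M/(πd³), so d³ = 32M/(π σ_allow) = 32×3010000/(π×56.45) = 543200 mm³.
d = 81.59 mm.

d = 81.6 mm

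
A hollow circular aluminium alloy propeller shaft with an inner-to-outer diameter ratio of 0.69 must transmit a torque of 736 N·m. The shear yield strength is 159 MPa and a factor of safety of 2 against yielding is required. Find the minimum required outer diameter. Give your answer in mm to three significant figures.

τ_allow = 159/2 = 79.50 MPa.
For a hollow shaft τ = 16T/[πd_o³(1−k⁴)] with k = 0.69, so 1−k⁴ = 0.7733.
d_o³ = 16T/[π τ_allow (1−k⁴)] = 16×736000/(π×79.50×0.7733) = 60970 mm³.
d_o = 39.36 mm.

d_o = 39.4 mm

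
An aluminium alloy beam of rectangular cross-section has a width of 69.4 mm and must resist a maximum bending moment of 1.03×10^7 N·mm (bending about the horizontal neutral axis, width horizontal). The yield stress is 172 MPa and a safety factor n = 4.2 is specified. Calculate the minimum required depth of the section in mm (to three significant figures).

σ_allow = 172/4.2 = 40.95 MPa.
For a rectangular section σ = 6M/(bh²), so h² = 6M/(b σ_allow) = 6×1.0300×10^7/(69.4×40.95) = 21740 mm².
h = 147.5 mm.

h = 147 mm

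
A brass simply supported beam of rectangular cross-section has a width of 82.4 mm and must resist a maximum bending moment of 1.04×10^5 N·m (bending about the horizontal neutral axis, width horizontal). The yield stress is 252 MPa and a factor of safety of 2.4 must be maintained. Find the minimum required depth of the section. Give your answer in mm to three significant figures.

h = 269 mm

σ_allow = 252/2.4 = 105.0 MPa.
For a rectangular section σ = 6M/(bh²), so h² = 6M/(b σ_allow) = 6×1.0400×10^8/(82.4×105.0) = 72120 mm².
h = 268.6 mm.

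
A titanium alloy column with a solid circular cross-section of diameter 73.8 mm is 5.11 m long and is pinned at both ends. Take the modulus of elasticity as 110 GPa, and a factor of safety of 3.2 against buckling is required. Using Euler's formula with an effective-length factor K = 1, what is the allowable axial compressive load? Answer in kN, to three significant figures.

I = πd⁴/64 = π×73.8⁴/64 = 1.456×10^6 mm⁴.
Effective length L_e = KL = 1×5.11 m = 5110 mm.
Euler critical load P_cr = π²EI/L_e² = π²×110000×1.456×10^6/5110² = 60540 N.
P_allow = P_cr/n = 60540/3.2 = 18920 N.

P_allow = 18.9 kN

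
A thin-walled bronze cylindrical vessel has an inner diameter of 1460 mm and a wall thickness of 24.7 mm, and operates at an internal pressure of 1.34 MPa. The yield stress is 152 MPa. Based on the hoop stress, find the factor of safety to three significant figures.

n = 3.84

σ_h = pD/(2t) = 1.34×1460/(2×24.7) = 39.60 MPa.
n = 152/39.60 = 3.838.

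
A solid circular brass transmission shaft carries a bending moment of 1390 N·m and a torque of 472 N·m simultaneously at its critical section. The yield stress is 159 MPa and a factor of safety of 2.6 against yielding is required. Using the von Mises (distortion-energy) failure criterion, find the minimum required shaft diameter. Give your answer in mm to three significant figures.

σ_allow = σ_y/n = 159/2.6 = 61.15 MPa.
For a solid shaft σ_b = 32M/(πd³) and τ = 16T/(πd³), so the von Mises stress is σ' = (16/πd³)·√(4M²+3T²).
√(4M²+3T²) = √(4×(1.390×10^6)² + 3×(472000)²) = 2.898×10^6 N·mm.
d³ = 16×2.898×10^6/(π×61.15) = 241300 mm³.
d = 62.26 mm.

d = 62.3 mm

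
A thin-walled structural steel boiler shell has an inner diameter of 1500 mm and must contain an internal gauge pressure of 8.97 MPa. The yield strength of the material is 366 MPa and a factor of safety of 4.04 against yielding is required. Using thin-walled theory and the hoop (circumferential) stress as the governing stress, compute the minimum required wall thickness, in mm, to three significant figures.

σ_allow = 366/4.04 = 90.59 MPa.
Hoop stress σ_h = pD/(2t), so t = pD/(2σ_allow) = 8.97×1500/(2×90.59) = 74.26 mm.

t = 74.3 mm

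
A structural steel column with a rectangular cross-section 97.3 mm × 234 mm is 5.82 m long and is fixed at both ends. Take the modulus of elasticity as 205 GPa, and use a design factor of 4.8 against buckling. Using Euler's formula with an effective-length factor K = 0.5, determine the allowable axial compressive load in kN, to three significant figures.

Buckling occurs about the weak axis: I_min = h·b³/12 = 234×97.3³/12 = 1.796×10^7 mm⁴ (b = 97.3 mm is the smaller dimension).
Effective length L_e = KL = 0.5×5.82 m = 2910 mm.
Euler critical load P_cr = π²EI/L_e² = π²×205000×1.796×10^7/2910² = 4.292×10^6 N.
P_allow = P_cr/n = 4.292×10^6/4.8 = 894100 N.

P_allow = 894 kN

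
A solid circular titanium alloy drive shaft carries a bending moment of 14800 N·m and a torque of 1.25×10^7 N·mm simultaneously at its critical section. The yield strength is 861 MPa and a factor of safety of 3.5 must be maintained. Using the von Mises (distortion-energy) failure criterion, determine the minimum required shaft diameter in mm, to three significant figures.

d = 91.2 mm

σ_allow = σ_y/n = 861/3.5 = 246.0 MPa.
For a solid shaft σ_b = 32M/(πd³) and τ = 16T/(πd³), so the von Mises stress is σ' = (16/πd³)·√(4M²+3T²).
√(4M²+3T²) = √(4×(1.480×10^7)² + 3×(1.250×10^7)²) = 3.667×10^7 N·mm.
d³ = 16×3.667×10^7/(π×246.0) = 759200 mm³.
d = 91.23 mm.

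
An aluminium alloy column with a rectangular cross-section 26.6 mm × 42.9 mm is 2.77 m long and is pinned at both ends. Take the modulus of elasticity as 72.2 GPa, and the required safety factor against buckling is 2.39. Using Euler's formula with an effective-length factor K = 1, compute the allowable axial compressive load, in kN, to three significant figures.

Buckling occurs about the weak axis: I_min = h·b³/12 = 42.9×26.6³/12 = 67290 mm⁴ (b = 26.6 mm is the smaller dimension).
Effective length L_e = KL = 1×2.77 m = 2770 mm.
Euler critical load P_cr = π²EI/L_e² = π²×72200×67290/2770² = 6249 N.
P_allow = P_cr/n = 6249/2.39 = 2615 N.

P_allow = 2.61 kN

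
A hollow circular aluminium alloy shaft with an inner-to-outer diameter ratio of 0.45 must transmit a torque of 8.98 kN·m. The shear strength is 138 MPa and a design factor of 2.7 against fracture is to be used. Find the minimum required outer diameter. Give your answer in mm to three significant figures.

τ_allow = 138/2.7 = 51.11 MPa.
For a hollow shaft τ = 16T/[πd_o³(1−k⁴)] with k = 0.45, so 1−k⁴ = 0.9590.
d_o³ = 16T/[π τ_allow (1−k⁴)] = 16×8980000/(π×51.11×0.9590) = 933100 mm³.
d_o = 97.72 mm.

d_o = 97.7 mm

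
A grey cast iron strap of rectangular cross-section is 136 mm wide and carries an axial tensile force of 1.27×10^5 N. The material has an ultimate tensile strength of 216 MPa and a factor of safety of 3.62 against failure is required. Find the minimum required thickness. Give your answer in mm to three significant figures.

σ_allow = 216/3.62 = 59.67 MPa.
Required area A = F/σ_allow = 127000/59.67 = 2128 mm².
t = A/w = 2128/136 = 15.65 mm.

t = 15.7 mm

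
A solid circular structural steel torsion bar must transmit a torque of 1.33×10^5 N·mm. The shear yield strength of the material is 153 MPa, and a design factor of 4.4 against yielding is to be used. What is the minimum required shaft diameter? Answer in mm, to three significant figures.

Allowable shear stress τ_allow = 153/4.4 = 34.77 MPa.
For a solid shaft τ = 16T/(πd³), so d³ = 16T/(π τ_allow) = 16×133000/(π×34.77) = 19480 mm³.
d = (19480)^(1/3) = 26.91 mm.

d = 26.9 mm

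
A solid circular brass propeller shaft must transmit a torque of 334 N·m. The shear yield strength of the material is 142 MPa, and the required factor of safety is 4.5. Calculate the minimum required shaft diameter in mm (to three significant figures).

Allowable shear stress τ_allow = 142/4.5 = 31.56 MPa.
For a solid shaft τ = 16T/(πd³), so d³ = 16T/(π τ_allow) = 16×334000/(π×31.56) = 53910 mm³.
d = (53910)^(1/3) = 37.78 mm.

d = 37.8 mm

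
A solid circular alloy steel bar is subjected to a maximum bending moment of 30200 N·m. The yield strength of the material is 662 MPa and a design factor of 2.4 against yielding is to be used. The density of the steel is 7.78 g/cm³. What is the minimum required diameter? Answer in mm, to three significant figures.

d = 104 mm

σ_allow = 662/2.4 = 275.8 MPa.
For a solid circular section σ = 32M/(πd³), so d³ = 32M/(π σ_allow) = 32×3.0200×10^7/(π×275.8) = 1.115×10^6 mm³.
d = 103.7 mm.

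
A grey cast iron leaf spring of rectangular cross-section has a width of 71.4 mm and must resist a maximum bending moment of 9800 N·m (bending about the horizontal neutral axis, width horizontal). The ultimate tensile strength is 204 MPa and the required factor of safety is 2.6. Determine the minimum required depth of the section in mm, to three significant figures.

h = 102 mm

σ_allow = 204/2.6 = 78.46 MPa.
For a rectangular section σ = 6M/(bh²), so h² = 6M/(b σ_allow) = 6×9800000/(71.4×78.46) = 10500 mm².
h = 102.4 mm.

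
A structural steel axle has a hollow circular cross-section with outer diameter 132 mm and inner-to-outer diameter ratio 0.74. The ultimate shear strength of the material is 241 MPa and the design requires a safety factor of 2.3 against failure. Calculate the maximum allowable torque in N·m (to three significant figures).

τ_allow = 241/2.3 = 104.8 MPa.
For a hollow shaft T_allow = τ_allow·πd_o³(1−k⁴)/16 with 1−k⁴ = 0.7001, so πd_o³(1−k⁴)/16 = 316200 mm³.
T_allow = 104.8×316200 = 3.313×10^7 N·mm = 33130 N·m.

T_allow = 33100 N·m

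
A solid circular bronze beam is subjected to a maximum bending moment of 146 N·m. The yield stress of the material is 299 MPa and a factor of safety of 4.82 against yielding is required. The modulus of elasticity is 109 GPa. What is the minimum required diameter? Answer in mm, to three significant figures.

d = 28.8 mm

σ_allow = 299/4.82 = 62.03 MPa.
For a solid circular section σ = 32M/(πd³), so d³ = 32M/(π σ_allow) = 32×146000/(π×62.03) = 23970 mm³.
d = 28.83 mm.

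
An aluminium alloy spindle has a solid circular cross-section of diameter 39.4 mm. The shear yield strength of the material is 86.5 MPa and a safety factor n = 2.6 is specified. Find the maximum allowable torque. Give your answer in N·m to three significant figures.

τ_allow = 86.5/2.6 = 33.27 MPa.
For a solid shaft T_allow = τ_allow·πd³/16; πd³/16 = π×39.4³/16 = 12010 mm³.
T_allow = 33.27×12010 = 399500 N·mm = 399.5 N·m.

T_allow = 400 N·m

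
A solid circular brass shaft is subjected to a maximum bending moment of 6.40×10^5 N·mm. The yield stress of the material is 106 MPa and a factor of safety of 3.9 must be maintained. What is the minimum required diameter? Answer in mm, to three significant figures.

d = 62.1 mm

σ_allow = 106/3.9 = 27.18 MPa.
For a solid circular section σ = 32M/(πd³), so d³ = 32M/(π σ_allow) = 32×640000/(π×27.18) = 239800 mm³.
d = 62.13 mm.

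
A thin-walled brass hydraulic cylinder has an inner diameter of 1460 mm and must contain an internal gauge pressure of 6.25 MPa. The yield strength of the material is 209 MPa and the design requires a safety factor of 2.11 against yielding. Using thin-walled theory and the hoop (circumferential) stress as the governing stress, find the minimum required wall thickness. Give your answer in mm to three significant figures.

t = 46.1 mm

σ_allow = 209/2.11 = 99.05 MPa.
Hoop stress σ_h = pD/(2t), so t = pD/(2σ_allow) = 6.25×1460/(2×99.05) = 46.06 mm.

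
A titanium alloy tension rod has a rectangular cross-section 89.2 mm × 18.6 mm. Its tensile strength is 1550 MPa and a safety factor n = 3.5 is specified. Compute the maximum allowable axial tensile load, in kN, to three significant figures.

σ_allow = 1550/3.5 = 442.9 MPa.
A = 89.2×18.6 = 1659 mm².
F_allow = σ_allow × A = 442.9×1659 = 734800 N.

F_allow = 735 kN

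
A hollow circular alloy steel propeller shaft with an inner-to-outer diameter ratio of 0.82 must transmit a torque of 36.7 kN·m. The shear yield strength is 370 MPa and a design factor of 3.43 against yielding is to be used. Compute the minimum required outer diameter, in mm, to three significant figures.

τ_allow = 370/3.43 = 107.9 MPa.
For a hollow shaft τ = 16T/[πd_o³(1−k⁴)] with k = 0.82, so 1−k⁴ = 0.5479.
d_o³ = 16T/[π τ_allow (1−k⁴)] = 16×3.6700×10^7/(π×107.9×0.5479) = 3.163×10^6 mm³.
d_o = 146.8 mm.

d_o = 147 mm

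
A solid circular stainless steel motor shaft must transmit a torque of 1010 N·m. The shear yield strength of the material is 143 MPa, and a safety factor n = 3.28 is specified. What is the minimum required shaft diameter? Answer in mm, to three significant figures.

Allowable shear stress τ_allow = 143/3.28 = 43.60 MPa.
For a solid shaft τ = 16T/(πd³), so d³ = 16T/(π τ_allow) = 16×1010000/(π×43.60) = 118000 mm³.
d = (118000)^(1/3) = 49.05 mm.

d = 49.0 mm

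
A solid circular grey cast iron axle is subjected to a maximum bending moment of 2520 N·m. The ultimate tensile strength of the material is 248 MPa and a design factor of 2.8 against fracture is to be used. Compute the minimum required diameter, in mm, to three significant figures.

d = 66.2 mm

σ_allow = 248/2.8 = 88.57 MPa.
For a solid circular section σ = 32M/(πd³), so d³ = 32M/(π σ_allow) = 32×2520000/(π×88.57) = 289800 mm³.
d = 66.18 mm.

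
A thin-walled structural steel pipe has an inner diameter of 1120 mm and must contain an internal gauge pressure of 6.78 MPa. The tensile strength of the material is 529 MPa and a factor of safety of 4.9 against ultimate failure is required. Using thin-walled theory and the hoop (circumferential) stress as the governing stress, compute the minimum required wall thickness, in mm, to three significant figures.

σ_allow = 529/4.9 = 108.0 MPa.
Hoop stress σ_h = pD/(2t), so t = pD/(2σ_allow) = 6.78×1120/(2×108.0) = 35.17 mm.

t = 35.2 mm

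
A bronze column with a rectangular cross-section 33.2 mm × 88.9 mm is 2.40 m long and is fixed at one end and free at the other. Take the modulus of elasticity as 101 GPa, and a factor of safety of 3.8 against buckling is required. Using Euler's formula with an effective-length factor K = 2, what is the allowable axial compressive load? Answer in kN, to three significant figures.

P_allow = 3.09 kN

Buckling occurs about the weak axis: I_min = h·b³/12 = 88.9×33.2³/12 = 271100 mm⁴ (b = 33.2 mm is the smaller dimension).
Effective length L_e = KL = 2×2.40 m = 4800 mm.
Euler critical load P_cr = π²EI/L_e² = π²×101000×271100/4800² = 11730 N.
P_allow = P_cr/n = 11730/3.8 = 3087 N.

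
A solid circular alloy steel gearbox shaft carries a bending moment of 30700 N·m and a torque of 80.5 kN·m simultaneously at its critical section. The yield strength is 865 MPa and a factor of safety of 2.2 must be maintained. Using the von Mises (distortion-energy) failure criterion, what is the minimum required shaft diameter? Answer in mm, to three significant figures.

d = 125 mm

σ_allow = σ_y/n = 865/2.2 = 393.2 MPa.
For a solid shaft σ_b = 32M/(πd³) and τ = 16T/(πd³), so the von Mises stress is σ' = (16/πd³)·√(4M²+3T²).
√(4M²+3T²) = √(4×(3.070×10^7)² + 3×(8.050×10^7)²) = 1.524×10^8 N·mm.
d³ = 16×1.524×10^8/(π×393.2) = 1.973×10^6 mm³.
d = 125.4 mm.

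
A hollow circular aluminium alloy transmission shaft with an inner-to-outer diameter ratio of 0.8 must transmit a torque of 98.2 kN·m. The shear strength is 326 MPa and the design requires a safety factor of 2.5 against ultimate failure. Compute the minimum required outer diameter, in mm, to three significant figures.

τ_allow = 326/2.5 = 130.4 MPa.
For a hollow shaft τ = 16T/[πd_o³(1−k⁴)] with k = 0.8, so 1−k⁴ = 0.5904.
d_o³ = 16T/[π τ_allow (1−k⁴)] = 16×9.8200×10^7/(π×130.4×0.5904) = 6.496×10^6 mm³.
d_o = 186.6 mm.

d_o = 187 mm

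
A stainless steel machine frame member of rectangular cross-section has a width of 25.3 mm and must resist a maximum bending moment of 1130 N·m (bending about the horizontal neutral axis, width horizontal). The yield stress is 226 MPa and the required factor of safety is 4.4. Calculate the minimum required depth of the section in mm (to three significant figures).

h = 72.2 mm

σ_allow = 226/4.4 = 51.36 MPa.
For a rectangular section σ = 6M/(bh²), so h² = 6M/(b σ_allow) = 6×1130000/(25.3×51.36) = 5217 mm².
h = 72.23 mm.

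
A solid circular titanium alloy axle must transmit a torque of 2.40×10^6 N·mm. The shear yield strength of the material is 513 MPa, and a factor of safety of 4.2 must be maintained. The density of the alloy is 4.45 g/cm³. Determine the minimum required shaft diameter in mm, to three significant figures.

d = 46.4 mm

Allowable shear stress τ_allow = 513/4.2 = 122.1 MPa.
For a solid shaft τ = 16T/(πd³), so d³ = 16T/(π τ_allow) = 16×2400000/(π×122.1) = 100100 mm³.
d = (100100)^(1/3) = 46.43 mm.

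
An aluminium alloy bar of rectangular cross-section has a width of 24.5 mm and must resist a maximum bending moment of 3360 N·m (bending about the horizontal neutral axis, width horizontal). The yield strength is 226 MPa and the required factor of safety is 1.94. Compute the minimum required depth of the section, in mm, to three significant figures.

σ_allow = 226/1.94 = 116.5 MPa.
For a rectangular section σ = 6M/(bh²), so h² = 6M/(b σ_allow) = 6×3360000/(24.5×116.5) = 7063 mm².
h = 84.04 mm.

h = 84.0 mm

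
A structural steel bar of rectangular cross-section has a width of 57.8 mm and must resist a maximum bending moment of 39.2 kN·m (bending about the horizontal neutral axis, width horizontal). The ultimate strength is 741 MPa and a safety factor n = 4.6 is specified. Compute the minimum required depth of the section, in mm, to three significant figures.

h = 159 mm

σ_allow = 741/4.6 = 161.1 MPa.
For a rectangular section σ = 6M/(bh²), so h² = 6M/(b σ_allow) = 6×3.9200×10^7/(57.8×161.1) = 25260 mm².
h = 158.9 mm.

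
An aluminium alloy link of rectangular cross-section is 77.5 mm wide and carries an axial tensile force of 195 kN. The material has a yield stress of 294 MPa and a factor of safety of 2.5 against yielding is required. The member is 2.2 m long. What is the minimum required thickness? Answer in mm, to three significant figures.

σ_allow = 294/2.5 = 117.6 MPa.
Required area A = F/σ_allow = 195000/117.6 = 1658 mm².
t = A/w = 1658/77.5 = 21.40 mm.

t = 21.4 mm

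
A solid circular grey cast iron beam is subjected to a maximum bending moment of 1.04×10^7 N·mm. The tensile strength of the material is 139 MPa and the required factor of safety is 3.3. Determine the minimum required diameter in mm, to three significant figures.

σ_allow = 139/3.3 = 42.12 MPa.
For a solid circular section σ = 32M/(πd³), so d³ = 32M/(π σ_allow) = 32×1.0400×10^7/(π×42.12) = 2.515×10^6 mm³.
d = 136.0 mm.

d = 136 mm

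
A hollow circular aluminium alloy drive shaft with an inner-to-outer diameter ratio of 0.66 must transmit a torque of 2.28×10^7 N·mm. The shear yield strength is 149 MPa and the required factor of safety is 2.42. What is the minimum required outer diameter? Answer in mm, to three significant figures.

τ_allow = 149/2.42 = 61.57 MPa.
For a hollow shaft τ = 16T/[πd_o³(1−k⁴)] with k = 0.66, so 1−k⁴ = 0.8103.
d_o³ = 16T/[π τ_allow (1−k⁴)] = 16×2.2800×10^7/(π×61.57×0.8103) = 2.328×10^6 mm³.
d_o = 132.5 mm.

d_o = 133 mm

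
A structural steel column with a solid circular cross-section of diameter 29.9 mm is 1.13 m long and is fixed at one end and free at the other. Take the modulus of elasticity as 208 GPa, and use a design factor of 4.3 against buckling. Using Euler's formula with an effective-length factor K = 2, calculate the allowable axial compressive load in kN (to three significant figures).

I = πd⁴/64 = π×29.9⁴/64 = 39230 mm⁴.
Effective length L_e = KL = 2×1.13 m = 2260 mm.
Euler critical load P_cr = π²EI/L_e² = π²×208000×39230/2260² = 15770 N.
P_allow = P_cr/n = 15770/4.3 = 3667 N.

P_allow = 3.67 kN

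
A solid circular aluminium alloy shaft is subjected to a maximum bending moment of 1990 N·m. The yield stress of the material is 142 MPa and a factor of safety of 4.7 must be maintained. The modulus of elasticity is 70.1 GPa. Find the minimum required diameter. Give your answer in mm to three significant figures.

d = 87.5 mm

σ_allow = 142/4.7 = 30.21 MPa.
For a solid circular section σ = 32M/(πd³), so d³ = 32M/(π σ_allow) = 32×1990000/(π×30.21) = 670900 mm³.
d = 87.54 mm.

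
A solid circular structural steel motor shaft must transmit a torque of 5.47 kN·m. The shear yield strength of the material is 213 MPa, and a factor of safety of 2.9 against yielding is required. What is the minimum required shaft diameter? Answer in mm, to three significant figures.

Allowable shear stress τ_allow = 213/2.9 = 73.45 MPa.
For a solid shaft τ = 16T/(πd³), so d³ = 16T/(π τ_allow) = 16×5470000/(π×73.45) = 379300 mm³.
d = (379300)^(1/3) = 72.39 mm.

d = 72.4 mm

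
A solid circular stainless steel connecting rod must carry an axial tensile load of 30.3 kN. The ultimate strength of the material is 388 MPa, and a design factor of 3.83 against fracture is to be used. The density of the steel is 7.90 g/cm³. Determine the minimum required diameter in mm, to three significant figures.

d = 19.5 mm

Allowable stress σ_allow = 388/3.83 = 101.3 MPa.
Required area A = F/σ_allow = 30300/101.3 = 299.1 mm².
A = πd²/4 → d = √(4A/π) = 19.51 mm.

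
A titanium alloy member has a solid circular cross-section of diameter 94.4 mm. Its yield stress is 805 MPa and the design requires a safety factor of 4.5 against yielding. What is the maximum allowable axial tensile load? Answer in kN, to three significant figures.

σ_allow = 805/4.5 = 178.9 MPa.
A = πd²/4 = π×94.4²/4 = 6999 mm².
F_allow = σ_allow × A = 178.9×6999 = 1.252×10^6 N.

F_allow = 1250 kN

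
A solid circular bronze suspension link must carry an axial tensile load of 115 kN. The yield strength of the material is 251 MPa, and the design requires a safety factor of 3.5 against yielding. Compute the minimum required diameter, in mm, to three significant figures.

Allowable stress σ_allow = 251/3.5 = 71.71 MPa.
Required area A = F/σ_allow = 115000/71.71 = 1604 mm².
A = πd²/4 → d = √(4A/π) = 45.19 mm.

d = 45.2 mm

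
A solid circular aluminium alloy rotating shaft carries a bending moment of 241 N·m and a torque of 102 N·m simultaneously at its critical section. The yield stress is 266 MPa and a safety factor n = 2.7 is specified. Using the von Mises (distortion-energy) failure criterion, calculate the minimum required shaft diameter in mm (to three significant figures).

σ_allow = σ_y/n = 266/2.7 = 98.52 MPa.
For a solid shaft σ_b = 32M/(πd³) and τ = 16T/(πd³), so the von Mises stress is σ' = (16/πd³)·√(4M²+3T²).
√(4M²+3T²) = √(4×(241000)² + 3×(102000)²) = 513400 N·mm.
d³ = 16×513400/(π×98.52) = 26540 mm³.
d = 29.83 mm.

d = 29.8 mm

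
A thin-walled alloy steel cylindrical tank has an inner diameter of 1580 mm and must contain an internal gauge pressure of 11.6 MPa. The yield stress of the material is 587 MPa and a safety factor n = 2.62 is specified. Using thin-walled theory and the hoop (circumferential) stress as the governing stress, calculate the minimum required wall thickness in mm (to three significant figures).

t = 40.9 mm

σ_allow = 587/2.62 = 224.0 MPa.
Hoop stress σ_h = pD/(2t), so t = pD/(2σ_allow) = 11.6×1580/(2×224.0) = 40.90 mm.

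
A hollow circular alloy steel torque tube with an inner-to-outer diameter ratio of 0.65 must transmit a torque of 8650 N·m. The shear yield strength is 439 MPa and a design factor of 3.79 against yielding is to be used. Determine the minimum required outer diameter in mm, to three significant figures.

τ_allow = 439/3.79 = 115.8 MPa.
For a hollow shaft τ = 16T/[πd_o³(1−k⁴)] with k = 0.65, so 1−k⁴ = 0.8215.
d_o³ = 16T/[π τ_allow (1−k⁴)] = 16×8650000/(π×115.8×0.8215) = 463000 mm³.
d_o = 77.36 mm.

d_o = 77.4 mm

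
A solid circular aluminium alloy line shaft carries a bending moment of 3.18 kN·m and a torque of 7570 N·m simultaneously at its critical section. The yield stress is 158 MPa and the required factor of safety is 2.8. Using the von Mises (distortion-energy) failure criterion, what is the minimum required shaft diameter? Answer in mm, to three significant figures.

d = 110 mm

σ_allow = σ_y/n = 158/2.8 = 56.43 MPa.
For a solid shaft σ_b = 32M/(πd³) and τ = 16T/(πd³), so the von Mises stress is σ' = (16/πd³)·√(4M²+3T²).
√(4M²+3T²) = √(4×(3.180×10^6)² + 3×(7.570×10^6)²) = 1.457×10^7 N·mm.
d³ = 16×1.457×10^7/(π×56.43) = 1.315×10^6 mm³.
d = 109.6 mm.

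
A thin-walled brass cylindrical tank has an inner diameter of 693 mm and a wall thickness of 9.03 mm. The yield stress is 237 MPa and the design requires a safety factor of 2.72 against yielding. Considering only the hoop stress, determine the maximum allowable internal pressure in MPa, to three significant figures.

p_allow = 2.27 MPa

σ_allow = 237/2.72 = 87.13 MPa.
σ_h = pD/(2t) → p_allow = 2σ_allow t/D = 2×87.13×9.03/693 = 2.271 MPa.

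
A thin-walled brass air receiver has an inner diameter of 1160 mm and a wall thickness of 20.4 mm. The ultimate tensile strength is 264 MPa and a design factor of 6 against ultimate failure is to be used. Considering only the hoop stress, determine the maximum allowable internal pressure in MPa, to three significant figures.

σ_allow = 264/6 = 44.00 MPa.
σ_h = pD/(2t) → p_allow = 2σ_allow t/D = 2×44.00×20.4/1160 = 1.548 MPa.

p_allow = 1.55 MPa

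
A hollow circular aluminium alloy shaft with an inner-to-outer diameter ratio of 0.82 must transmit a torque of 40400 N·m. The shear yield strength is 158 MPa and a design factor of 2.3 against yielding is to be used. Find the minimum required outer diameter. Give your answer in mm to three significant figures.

τ_allow = 158/2.3 = 68.70 MPa.
For a hollow shaft τ = 16T/[πd_o³(1−k⁴)] with k = 0.82, so 1−k⁴ = 0.5479.
d_o³ = 16T/[π τ_allow (1−k⁴)] = 16×4.0400×10^7/(π×68.70×0.5479) = 5.467×10^6 mm³.
d_o = 176.2 mm.

d_o = 176 mm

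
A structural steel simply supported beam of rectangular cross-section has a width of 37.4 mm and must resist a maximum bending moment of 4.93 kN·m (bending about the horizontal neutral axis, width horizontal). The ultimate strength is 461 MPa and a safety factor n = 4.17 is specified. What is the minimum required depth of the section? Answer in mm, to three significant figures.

σ_allow = 461/4.17 = 110.6 MPa.
For a rectangular section σ = 6M/(bh²), so h² = 6M/(b σ_allow) = 6×4930000/(37.4×110.6) = 7154 mm².
h = 84.58 mm.

h = 84.6 mm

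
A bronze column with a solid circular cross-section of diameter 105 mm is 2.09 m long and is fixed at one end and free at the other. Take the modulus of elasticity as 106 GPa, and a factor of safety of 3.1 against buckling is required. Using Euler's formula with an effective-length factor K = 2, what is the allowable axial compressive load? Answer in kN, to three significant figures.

I = πd⁴/64 = π×105⁴/64 = 5.967×10^6 mm⁴.
Effective length L_e = KL = 2×2.09 m = 4180 mm.
Euler critical load P_cr = π²EI/L_e² = π²×106000×5.967×10^6/4180² = 357300 N.
P_allow = P_cr/n = 357300/3.1 = 115200 N.

P_allow = 115 kN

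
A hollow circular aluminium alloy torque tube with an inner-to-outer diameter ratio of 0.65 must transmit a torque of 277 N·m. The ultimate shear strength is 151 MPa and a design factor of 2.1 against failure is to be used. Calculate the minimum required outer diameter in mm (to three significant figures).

τ_allow = 151/2.1 = 71.90 MPa.
For a hollow shaft τ = 16T/[πd_o³(1−k⁴)] with k = 0.65, so 1−k⁴ = 0.8215.
d_o³ = 16T/[π τ_allow (1−k⁴)] = 16×277000/(π×71.90×0.8215) = 23880 mm³.
d_o = 28.80 mm.

d_o = 28.8 mm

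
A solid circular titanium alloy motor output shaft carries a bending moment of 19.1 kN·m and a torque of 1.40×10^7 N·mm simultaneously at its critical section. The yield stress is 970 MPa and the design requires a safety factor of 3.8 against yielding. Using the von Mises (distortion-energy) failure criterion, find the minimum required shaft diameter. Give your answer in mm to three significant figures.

d = 96.6 mm

σ_allow = σ_y/n = 970/3.8 = 255.3 MPa.
For a solid shaft σ_b = 32M/(πd³) and τ = 16T/(πd³), so the von Mises stress is σ' = (16/πd³)·√(4M²+3T²).
√(4M²+3T²) = √(4×(1.910×10^7)² + 3×(1.400×10^7)²) = 4.525×10^7 N·mm.
d³ = 16×4.525×10^7/(π×255.3) = 902700 mm³.
d = 96.65 mm.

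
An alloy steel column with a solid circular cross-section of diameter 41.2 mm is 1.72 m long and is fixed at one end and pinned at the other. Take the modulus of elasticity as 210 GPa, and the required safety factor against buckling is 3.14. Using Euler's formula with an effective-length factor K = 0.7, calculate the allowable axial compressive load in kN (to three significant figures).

I = πd⁴/64 = π×41.2⁴/64 = 141400 mm⁴.
Effective length L_e = KL = 0.7×1.72 m = 1204 mm.
Euler critical load P_cr = π²EI/L_e² = π²×210000×141400/1204² = 202200 N.
P_allow = P_cr/n = 202200/3.14 = 64400 N.

P_allow = 64.4 kN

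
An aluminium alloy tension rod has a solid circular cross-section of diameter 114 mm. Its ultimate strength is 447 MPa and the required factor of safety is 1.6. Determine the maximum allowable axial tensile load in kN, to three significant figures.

σ_allow = 447/1.6 = 279.4 MPa.
A = πd²/4 = π×114²/4 = 10210 mm².
F_allow = σ_allow × A = 279.4×10210 = 2.852×10^6 N.

F_allow = 2850 kN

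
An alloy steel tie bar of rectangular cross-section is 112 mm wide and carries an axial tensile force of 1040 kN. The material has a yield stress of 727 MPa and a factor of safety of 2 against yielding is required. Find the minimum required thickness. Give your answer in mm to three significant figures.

t = 25.5 mm

σ_allow = 727/2 = 363.5 MPa.
Required area A = F/σ_allow = 1040000/363.5 = 2861 mm².
t = A/w = 2861/112 = 25.55 mm.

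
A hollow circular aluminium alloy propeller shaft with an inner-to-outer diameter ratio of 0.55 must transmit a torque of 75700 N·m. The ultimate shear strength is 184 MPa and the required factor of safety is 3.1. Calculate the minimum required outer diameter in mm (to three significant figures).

τ_allow = 184/3.1 = 59.35 MPa.
For a hollow shaft τ = 16T/[πd_o³(1−k⁴)] with k = 0.55, so 1−k⁴ = 0.9085.
d_o³ = 16T/[π τ_allow (1−k⁴)] = 16×7.5700×10^7/(π×59.35×0.9085) = 7.150×10^6 mm³.
d_o = 192.6 mm.

d_o = 193 mm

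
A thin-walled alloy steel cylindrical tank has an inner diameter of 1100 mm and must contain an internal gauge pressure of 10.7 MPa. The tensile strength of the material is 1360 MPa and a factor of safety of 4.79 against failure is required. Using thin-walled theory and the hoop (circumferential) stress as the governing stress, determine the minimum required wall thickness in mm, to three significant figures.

σ_allow = 1360/4.79 = 283.9 MPa.
Hoop stress σ_h = pD/(2t), so t = pD/(2σ_allow) = 10.7×1100/(2×283.9) = 20.73 mm.

t = 20.7 mm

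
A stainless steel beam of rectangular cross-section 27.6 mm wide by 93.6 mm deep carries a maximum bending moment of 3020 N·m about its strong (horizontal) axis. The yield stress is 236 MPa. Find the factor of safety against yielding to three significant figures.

Section modulus S = bh²/6 = 27.6×93.6²/6 = 40300 mm³.
σ = M/S = 3020000/40300 = 74.94 MPa.
n = 236/74.94 = 3.149.

n = 3.15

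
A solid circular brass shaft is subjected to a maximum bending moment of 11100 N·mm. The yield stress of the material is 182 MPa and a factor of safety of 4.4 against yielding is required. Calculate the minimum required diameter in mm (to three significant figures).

d = 14.0 mm

σ_allow = 182/4.4 = 41.36 MPa.
For a solid circular section σ = 32M/(πd³), so d³ = 32M/(π σ_allow) = 32×11100/(π×41.36) = 2733 mm³.
d = 13.98 mm.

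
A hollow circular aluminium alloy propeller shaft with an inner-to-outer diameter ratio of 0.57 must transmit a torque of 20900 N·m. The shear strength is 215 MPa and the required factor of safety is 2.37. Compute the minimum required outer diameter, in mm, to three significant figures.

d_o = 109 mm

τ_allow = 215/2.37 = 90.72 MPa.
For a hollow shaft τ = 16T/[πd_o³(1−k⁴)] with k = 0.57, so 1−k⁴ = 0.8944.
d_o³ = 16T/[π τ_allow (1−k⁴)] = 16×2.0900×10^7/(π×90.72×0.8944) = 1.312×10^6 mm³.
d_o = 109.5 mm.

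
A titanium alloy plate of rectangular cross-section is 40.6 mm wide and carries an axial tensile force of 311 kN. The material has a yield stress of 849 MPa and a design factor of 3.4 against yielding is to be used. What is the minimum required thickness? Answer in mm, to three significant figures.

σ_allow = 849/3.4 = 249.7 MPa.
Required area A = F/σ_allow = 311000/249.7 = 1245 mm².
t = A/w = 1245/40.6 = 30.68 mm.

t = 30.7 mm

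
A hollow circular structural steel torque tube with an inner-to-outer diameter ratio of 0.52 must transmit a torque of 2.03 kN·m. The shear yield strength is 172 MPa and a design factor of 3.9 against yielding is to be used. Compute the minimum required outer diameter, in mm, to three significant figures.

d_o = 63.2 mm

τ_allow = 172/3.9 = 44.10 MPa.
For a hollow shaft τ = 16T/[πd_o³(1−k⁴)] with k = 0.52, so 1−k⁴ = 0.9269.
d_o³ = 16T/[π τ_allow (1−k⁴)] = 16×2030000/(π×44.10×0.9269) = 252900 mm³.
d_o = 63.24 mm.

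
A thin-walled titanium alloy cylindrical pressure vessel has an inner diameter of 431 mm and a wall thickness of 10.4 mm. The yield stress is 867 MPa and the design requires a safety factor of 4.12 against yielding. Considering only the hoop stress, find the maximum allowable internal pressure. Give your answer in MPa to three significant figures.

σ_allow = 867/4.12 = 210.4 MPa.
σ_h = pD/(2t) → p_allow = 2σ_allow t/D = 2×210.4×10.4/431 = 10.16 MPa.

p_allow = 10.2 MPa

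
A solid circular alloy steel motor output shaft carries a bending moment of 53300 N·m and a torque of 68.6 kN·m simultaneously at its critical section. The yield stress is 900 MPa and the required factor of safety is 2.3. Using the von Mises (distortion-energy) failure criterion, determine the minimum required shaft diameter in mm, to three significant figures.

σ_allow = σ_y/n = 900/2.3 = 391.3 MPa.
For a solid shaft σ_b = 32M/(πd³) and τ = 16T/(πd³), so the von Mises stress is σ' = (16/πd³)·√(4M²+3T²).
√(4M²+3T²) = √(4×(5.330×10^7)² + 3×(6.860×10^7)²) = 1.596×10^8 N·mm.
d³ = 16×1.596×10^8/(π×391.3) = 2.078×10^6 mm³.
d = 127.6 mm.

d = 128 mm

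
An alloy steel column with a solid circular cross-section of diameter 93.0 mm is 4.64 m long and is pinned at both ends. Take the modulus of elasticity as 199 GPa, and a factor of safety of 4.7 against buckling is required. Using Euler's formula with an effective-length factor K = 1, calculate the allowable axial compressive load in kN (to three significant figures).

P_allow = 71.3 kN

I = πd⁴/64 = π×93.0⁴/64 = 3.672×10^6 mm⁴.
Effective length L_e = KL = 1×4.64 m = 4640 mm.
Euler critical load P_cr = π²EI/L_e² = π²×199000×3.672×10^6/4640² = 335000 N.
P_allow = P_cr/n = 335000/4.7 = 71270 N.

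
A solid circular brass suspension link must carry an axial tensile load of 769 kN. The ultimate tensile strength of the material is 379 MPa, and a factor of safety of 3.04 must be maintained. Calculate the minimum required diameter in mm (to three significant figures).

Allowable stress σ_allow = 379/3.04 = 124.7 MPa.
Required area A = F/σ_allow = 769000/124.7 = 6168 mm².
A = πd²/4 → d = √(4A/π) = 88.62 mm.

d = 88.6 mm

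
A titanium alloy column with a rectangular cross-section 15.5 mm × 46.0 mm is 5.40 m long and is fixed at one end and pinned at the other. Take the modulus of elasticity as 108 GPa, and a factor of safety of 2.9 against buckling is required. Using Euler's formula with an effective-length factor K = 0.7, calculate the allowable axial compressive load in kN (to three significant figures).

Buckling occurs about the weak axis: I_min = h·b³/12 = 46.0×15.5³/12 = 14270 mm⁴ (b = 15.5 mm is the smaller dimension).
Effective length L_e = KL = 0.7×5.40 m = 3780 mm.
Euler critical load P_cr = π²EI/L_e² = π²×108000×14270/3780² = 1065 N.
P_allow = P_cr/n = 1065/2.9 = 367.2 N.

P_allow = 0.367 kN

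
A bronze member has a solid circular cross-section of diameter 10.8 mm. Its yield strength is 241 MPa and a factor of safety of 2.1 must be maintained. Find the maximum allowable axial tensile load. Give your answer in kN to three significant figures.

F_allow = 10.5 kN

σ_allow = 241/2.1 = 114.8 MPa.
A = πd²/4 = π×10.8²/4 = 91.61 mm².
F_allow = σ_allow × A = 114.8×91.61 = 10510 N.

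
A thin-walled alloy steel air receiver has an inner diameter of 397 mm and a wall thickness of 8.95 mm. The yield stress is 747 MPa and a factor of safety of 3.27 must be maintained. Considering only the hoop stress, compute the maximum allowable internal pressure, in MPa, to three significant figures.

σ_allow = 747/3.27 = 228.4 MPa.
σ_h = pD/(2t) → p_allow = 2σ_allow t/D = 2×228.4×8.95/397 = 10.30 MPa.

p_allow = 10.3 MPa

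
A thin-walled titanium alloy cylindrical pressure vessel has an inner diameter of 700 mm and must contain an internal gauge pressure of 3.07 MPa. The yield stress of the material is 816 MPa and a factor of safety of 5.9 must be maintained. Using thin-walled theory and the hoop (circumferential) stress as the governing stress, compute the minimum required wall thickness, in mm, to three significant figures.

σ_allow = 816/5.9 = 138.3 MPa.
Hoop stress σ_h = pD/(2t), so t = pD/(2σ_allow) = 3.07×700/(2×138.3) = 7.769 mm.

t = 7.77 mm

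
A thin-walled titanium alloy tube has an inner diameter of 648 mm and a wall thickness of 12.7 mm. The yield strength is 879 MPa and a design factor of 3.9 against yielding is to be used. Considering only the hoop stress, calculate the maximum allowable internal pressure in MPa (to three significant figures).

σ_allow = 879/3.9 = 225.4 MPa.
σ_h = pD/(2t) → p_allow = 2σ_allow t/D = 2×225.4×12.7/648 = 8.835 MPa.

p_allow = 8.83 MPa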